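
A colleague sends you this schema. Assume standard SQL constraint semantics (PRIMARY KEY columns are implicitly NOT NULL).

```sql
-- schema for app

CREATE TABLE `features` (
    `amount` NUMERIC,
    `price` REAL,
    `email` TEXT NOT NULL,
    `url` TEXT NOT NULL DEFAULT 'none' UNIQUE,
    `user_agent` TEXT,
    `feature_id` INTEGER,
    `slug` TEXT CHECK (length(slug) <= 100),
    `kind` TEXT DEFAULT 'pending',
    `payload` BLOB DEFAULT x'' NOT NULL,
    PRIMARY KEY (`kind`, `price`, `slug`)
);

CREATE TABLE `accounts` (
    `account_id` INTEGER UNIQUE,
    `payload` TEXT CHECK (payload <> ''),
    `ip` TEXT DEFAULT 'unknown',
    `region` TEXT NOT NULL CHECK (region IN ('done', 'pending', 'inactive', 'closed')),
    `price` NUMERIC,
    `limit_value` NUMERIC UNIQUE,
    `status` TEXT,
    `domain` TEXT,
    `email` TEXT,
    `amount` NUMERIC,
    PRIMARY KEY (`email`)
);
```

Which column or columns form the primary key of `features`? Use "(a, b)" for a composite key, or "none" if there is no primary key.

(kind, price, slug)

A table-level PRIMARY KEY clause names 3 columns: kind, price, slug.
This is a composite key — the combination is unique, not each column individually.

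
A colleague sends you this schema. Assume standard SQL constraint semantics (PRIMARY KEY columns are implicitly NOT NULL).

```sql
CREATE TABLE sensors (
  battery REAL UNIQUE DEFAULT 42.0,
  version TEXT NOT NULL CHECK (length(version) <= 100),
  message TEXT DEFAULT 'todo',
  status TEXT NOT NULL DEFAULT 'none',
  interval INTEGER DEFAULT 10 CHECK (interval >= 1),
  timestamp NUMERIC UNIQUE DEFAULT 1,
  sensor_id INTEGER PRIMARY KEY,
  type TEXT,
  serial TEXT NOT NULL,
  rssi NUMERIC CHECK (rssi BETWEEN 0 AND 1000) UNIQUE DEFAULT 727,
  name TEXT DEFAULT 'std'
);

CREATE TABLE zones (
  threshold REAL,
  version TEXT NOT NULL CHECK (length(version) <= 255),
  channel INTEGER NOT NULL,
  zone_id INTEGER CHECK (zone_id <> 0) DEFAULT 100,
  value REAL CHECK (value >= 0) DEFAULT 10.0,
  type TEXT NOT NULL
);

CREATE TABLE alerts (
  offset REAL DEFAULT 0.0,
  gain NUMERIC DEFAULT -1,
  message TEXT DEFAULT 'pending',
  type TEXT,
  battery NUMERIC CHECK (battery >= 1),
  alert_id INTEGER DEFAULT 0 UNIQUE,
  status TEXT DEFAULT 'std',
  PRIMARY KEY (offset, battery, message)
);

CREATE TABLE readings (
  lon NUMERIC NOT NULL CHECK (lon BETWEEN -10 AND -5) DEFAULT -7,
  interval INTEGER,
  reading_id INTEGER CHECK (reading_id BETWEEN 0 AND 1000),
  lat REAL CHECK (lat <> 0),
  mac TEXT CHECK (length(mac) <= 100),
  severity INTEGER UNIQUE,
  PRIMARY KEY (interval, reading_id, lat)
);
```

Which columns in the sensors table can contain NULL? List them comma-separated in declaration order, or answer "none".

- battery: UNIQUE does not imply NOT NULL → nullable.
- version: declared NOT NULL → not nullable.
- message: DEFAULT only fills an omitted column; an explicit NULL is still allowed → nullable.
- status: declared NOT NULL → not nullable.
- interval: CHECK does not forbid NULL (a CHECK constraint passes when its expression is NULL) → nullable.
- timestamp: UNIQUE does not imply NOT NULL → nullable.
- sensor_id: part of the PRIMARY KEY, which implies NOT NULL → not nullable.
- type: no NOT NULL constraint applies → nullable.
- serial: declared NOT NULL → not nullable.
- rssi: CHECK does not forbid NULL (a CHECK constraint passes when its expression is NULL) → nullable.
- name: DEFAULT only fills an omitted column; an explicit NULL is still allowed → nullable.

battery, message, interval, timestamp, type, rssi, name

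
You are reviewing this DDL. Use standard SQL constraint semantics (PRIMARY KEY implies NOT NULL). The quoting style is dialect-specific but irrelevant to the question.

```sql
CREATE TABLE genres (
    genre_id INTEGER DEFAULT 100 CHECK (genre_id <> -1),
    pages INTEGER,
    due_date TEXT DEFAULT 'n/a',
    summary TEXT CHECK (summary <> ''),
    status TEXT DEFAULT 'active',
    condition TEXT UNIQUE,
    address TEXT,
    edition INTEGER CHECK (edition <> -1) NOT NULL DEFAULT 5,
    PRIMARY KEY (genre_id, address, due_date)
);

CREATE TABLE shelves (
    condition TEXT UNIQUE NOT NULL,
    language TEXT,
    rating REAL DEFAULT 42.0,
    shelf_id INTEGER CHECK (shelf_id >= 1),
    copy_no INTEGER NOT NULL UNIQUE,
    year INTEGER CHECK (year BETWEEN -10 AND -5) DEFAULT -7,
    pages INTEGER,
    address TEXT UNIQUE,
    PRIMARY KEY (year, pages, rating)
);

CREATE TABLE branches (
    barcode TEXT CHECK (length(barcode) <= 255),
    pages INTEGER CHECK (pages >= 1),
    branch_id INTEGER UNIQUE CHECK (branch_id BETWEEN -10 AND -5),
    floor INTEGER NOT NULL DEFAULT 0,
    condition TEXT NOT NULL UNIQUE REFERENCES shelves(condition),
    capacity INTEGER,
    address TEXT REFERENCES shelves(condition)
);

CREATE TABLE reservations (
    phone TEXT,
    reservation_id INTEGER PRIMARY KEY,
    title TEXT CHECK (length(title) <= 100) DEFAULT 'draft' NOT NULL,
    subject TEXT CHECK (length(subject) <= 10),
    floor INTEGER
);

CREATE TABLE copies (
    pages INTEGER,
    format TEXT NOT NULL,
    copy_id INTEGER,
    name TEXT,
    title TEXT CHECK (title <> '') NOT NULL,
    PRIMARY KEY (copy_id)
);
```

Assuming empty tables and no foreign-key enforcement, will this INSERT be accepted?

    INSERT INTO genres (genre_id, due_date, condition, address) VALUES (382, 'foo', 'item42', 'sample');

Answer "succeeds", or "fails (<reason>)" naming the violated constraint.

NOT NULL columns: address is supplied; due_date is supplied; edition defaults to 5; genre_id is supplied.
CHECK constraints: 382 satisfies (genre_id <> -1).
No constraint is violated.

succeeds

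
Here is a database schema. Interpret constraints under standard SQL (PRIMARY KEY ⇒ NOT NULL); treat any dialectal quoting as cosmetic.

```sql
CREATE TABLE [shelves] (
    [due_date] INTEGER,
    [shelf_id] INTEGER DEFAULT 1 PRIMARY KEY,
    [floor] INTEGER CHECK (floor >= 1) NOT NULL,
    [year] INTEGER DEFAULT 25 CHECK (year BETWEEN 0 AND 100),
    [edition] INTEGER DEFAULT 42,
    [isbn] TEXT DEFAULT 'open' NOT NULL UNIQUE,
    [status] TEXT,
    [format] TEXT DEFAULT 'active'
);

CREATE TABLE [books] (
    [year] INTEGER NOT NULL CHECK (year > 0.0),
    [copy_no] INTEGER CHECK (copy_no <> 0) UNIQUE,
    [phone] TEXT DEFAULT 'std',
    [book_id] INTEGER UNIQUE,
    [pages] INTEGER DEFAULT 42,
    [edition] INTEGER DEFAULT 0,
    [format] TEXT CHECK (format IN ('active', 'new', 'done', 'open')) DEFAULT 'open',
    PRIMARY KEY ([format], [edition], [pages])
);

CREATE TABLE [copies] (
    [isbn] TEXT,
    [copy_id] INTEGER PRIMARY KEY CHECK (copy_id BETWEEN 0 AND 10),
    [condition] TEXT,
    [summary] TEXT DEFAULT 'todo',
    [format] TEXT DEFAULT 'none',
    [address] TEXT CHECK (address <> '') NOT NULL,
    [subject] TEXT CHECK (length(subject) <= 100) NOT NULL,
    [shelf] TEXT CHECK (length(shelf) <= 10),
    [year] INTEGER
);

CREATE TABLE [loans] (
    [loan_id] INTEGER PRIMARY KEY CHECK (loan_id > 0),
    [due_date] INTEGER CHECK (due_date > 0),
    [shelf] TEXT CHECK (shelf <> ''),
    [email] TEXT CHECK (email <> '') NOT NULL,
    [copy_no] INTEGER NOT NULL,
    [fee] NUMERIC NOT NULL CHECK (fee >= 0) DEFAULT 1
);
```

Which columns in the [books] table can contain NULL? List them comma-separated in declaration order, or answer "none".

copy_no, phone, book_id

- year: declared NOT NULL → not nullable.
- copy_no: CHECK does not forbid NULL (a CHECK constraint passes when its expression is NULL) → nullable.
- phone: DEFAULT only fills an omitted column; an explicit NULL is still allowed → nullable.
- book_id: UNIQUE does not imply NOT NULL → nullable.
- pages: part of the PRIMARY KEY, which implies NOT NULL → not nullable.
- edition: part of the PRIMARY KEY, which implies NOT NULL → not nullable.
- format: part of the PRIMARY KEY, which implies NOT NULL → not nullable.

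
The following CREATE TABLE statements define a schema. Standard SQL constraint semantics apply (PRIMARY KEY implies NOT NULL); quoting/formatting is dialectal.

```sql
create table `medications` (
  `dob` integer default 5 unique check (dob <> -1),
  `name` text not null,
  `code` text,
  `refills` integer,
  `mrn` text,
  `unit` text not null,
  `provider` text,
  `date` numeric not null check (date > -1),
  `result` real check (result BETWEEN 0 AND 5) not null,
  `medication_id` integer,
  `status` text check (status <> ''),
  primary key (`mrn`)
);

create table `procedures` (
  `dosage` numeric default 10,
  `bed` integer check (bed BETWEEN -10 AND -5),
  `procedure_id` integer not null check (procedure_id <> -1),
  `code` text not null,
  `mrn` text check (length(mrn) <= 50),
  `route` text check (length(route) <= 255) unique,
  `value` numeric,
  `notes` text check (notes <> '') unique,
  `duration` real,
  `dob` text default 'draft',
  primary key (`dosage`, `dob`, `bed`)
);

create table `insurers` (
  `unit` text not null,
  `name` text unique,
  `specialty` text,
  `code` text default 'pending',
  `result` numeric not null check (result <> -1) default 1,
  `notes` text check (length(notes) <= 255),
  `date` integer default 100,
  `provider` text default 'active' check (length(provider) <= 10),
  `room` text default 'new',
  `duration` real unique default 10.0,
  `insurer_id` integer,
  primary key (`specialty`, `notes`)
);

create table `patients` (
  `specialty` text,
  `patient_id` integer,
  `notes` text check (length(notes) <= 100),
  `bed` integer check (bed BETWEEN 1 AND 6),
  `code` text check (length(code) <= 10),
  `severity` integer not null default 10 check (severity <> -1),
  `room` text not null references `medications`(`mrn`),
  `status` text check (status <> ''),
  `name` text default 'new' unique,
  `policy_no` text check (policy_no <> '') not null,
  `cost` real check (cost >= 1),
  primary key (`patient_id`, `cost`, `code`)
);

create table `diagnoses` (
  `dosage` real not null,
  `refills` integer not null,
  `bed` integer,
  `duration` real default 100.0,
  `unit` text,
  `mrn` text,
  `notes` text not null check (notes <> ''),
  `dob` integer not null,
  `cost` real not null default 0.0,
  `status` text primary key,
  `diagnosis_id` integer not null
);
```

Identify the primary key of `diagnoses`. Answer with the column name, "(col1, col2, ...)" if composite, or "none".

status

status is declared PRIMARY KEY inline on the column.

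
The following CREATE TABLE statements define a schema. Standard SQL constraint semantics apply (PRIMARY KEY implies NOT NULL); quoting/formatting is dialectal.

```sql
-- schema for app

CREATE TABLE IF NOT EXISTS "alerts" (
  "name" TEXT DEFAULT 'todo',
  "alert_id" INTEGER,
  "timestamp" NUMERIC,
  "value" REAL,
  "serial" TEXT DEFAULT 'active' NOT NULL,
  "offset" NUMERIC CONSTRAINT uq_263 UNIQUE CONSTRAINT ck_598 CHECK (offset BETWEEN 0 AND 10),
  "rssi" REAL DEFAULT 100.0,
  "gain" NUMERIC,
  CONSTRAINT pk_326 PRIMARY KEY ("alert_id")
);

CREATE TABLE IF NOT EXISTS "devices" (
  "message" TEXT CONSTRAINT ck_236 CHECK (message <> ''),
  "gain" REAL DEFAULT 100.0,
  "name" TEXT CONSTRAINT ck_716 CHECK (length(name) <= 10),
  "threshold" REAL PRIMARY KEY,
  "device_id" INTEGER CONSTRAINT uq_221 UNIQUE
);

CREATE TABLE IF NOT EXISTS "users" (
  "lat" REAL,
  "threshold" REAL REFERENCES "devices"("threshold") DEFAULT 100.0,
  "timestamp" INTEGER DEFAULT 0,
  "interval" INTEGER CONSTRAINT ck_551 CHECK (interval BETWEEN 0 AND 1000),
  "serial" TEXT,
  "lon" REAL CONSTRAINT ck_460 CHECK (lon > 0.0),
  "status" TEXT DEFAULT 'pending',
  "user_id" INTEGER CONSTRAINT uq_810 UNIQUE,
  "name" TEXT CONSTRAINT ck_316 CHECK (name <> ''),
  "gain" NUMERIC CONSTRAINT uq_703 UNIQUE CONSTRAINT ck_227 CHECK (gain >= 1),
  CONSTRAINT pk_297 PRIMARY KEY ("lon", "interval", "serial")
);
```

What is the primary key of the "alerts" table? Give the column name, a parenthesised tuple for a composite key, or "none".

alert_id is declared PRIMARY KEY as a table-level PRIMARY KEY clause.

alert_id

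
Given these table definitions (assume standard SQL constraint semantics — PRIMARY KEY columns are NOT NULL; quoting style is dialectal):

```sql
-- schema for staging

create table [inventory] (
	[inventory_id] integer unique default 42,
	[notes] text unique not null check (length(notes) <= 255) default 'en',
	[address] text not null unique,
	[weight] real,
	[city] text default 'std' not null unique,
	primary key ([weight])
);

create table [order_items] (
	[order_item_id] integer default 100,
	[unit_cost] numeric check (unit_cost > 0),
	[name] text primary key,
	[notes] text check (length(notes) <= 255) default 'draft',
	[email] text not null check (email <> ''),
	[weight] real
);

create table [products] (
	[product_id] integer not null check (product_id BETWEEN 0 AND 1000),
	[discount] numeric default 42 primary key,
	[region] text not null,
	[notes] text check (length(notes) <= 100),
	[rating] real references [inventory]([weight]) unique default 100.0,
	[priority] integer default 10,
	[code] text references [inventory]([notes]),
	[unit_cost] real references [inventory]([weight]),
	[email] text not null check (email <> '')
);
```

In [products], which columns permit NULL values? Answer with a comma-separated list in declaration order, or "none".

notes, rating, priority, code, unit_cost

- product_id: declared NOT NULL → not nullable.
- discount: part of the PRIMARY KEY, which implies NOT NULL → not nullable.
- region: declared NOT NULL → not nullable.
- notes: CHECK does not forbid NULL (a CHECK constraint passes when its expression is NULL) → nullable.
- rating: a foreign key column may be NULL unless separately constrained → nullable.
- priority: DEFAULT only fills an omitted column; an explicit NULL is still allowed → nullable.
- code: a foreign key column may be NULL unless separately constrained → nullable.
- unit_cost: a foreign key column may be NULL unless separately constrained → nullable.
- email: declared NOT NULL → not nullable.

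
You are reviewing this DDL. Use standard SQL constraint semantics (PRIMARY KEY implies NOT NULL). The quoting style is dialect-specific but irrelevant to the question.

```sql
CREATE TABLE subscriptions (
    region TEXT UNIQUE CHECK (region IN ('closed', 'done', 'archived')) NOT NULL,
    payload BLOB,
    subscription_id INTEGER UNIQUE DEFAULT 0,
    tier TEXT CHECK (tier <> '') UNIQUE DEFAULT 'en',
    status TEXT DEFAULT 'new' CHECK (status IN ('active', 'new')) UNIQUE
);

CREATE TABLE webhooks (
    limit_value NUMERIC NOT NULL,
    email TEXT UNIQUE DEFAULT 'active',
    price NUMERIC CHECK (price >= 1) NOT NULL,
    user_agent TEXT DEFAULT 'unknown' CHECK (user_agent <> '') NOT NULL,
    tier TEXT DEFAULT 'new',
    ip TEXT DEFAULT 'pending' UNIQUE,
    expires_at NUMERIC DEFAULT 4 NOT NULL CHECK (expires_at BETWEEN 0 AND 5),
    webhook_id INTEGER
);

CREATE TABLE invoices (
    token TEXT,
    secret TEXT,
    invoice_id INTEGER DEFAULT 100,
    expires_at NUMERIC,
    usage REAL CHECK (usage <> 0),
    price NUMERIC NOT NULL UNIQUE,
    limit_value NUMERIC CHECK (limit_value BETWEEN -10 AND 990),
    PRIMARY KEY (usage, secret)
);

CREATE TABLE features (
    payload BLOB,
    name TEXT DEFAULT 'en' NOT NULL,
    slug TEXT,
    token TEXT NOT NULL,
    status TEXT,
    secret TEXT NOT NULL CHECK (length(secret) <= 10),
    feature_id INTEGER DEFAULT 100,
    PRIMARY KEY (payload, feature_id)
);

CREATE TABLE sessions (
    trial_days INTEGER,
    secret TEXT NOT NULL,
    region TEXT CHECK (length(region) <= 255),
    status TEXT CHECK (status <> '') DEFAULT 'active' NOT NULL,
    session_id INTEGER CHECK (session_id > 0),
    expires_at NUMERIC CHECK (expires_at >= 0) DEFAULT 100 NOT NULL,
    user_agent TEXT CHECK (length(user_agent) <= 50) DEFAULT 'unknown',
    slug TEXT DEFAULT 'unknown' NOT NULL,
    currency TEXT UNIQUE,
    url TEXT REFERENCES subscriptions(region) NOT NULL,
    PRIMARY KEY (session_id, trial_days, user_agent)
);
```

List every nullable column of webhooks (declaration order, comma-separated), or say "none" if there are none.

- limit_value: declared NOT NULL → not nullable.
- email: UNIQUE does not imply NOT NULL → nullable.
- price: declared NOT NULL → not nullable.
- user_agent: declared NOT NULL → not nullable.
- tier: DEFAULT only fills an omitted column; an explicit NULL is still allowed → nullable.
- ip: UNIQUE does not imply NOT NULL → nullable.
- expires_at: declared NOT NULL → not nullable.
- webhook_id: no NOT NULL constraint applies → nullable.

email, tier, ip, webhook_id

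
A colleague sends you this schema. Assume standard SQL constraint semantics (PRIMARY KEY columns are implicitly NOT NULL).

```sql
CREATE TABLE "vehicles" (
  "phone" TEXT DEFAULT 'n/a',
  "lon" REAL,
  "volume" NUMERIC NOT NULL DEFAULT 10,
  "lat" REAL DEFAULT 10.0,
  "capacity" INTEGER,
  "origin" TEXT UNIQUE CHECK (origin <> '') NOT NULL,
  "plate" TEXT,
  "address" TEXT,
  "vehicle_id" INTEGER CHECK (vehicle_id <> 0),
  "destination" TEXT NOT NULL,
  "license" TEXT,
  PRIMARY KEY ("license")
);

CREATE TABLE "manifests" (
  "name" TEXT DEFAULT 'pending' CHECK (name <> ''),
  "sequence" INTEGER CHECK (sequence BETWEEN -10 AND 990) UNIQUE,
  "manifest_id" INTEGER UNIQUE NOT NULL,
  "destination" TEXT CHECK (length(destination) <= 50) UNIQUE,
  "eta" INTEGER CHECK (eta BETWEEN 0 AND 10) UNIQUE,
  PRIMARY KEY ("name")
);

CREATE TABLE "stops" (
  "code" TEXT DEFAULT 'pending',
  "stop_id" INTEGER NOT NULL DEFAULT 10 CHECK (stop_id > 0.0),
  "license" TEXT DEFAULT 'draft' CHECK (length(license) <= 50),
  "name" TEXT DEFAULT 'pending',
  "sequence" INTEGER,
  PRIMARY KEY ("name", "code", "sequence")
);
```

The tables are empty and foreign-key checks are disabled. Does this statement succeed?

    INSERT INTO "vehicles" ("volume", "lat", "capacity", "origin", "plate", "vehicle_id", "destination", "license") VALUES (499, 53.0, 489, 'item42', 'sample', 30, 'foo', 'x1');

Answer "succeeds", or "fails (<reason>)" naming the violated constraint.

succeeds

NOT NULL columns: destination is supplied; license is supplied; origin is supplied; volume is supplied.
CHECK constraints: 'item42' satisfies (origin <> ''); 30 satisfies (vehicle_id <> 0).
No constraint is violated.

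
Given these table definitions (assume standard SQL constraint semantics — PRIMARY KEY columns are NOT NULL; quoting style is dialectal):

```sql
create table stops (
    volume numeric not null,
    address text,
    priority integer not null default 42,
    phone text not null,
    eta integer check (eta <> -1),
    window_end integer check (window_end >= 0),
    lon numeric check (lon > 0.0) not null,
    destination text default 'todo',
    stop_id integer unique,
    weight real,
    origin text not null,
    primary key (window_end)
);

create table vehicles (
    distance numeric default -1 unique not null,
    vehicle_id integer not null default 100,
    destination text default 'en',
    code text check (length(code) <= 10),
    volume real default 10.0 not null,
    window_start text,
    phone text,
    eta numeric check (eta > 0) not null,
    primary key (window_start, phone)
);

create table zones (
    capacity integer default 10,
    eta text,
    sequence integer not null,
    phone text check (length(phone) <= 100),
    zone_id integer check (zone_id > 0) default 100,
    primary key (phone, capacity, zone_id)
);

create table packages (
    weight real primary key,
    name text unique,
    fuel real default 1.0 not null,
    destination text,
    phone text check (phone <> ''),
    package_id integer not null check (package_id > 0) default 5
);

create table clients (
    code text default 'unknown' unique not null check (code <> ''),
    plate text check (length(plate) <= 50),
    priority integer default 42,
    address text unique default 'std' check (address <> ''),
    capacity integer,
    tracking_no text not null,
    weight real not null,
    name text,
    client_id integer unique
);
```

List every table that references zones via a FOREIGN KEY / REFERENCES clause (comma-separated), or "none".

No REFERENCES clause anywhere in the schema names zones.

none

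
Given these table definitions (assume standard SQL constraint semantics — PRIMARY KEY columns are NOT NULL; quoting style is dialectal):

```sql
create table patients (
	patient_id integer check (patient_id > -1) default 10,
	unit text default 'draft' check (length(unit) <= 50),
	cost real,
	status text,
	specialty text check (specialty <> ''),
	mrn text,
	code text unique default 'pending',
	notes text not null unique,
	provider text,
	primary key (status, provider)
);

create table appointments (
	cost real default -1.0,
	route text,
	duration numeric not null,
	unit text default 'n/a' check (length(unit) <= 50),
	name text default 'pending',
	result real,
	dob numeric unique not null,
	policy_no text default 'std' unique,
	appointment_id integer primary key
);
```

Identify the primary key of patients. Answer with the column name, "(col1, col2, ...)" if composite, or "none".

(status, provider)

A table-level PRIMARY KEY clause names 2 columns: status, provider.
This is a composite key — the combination is unique, not each column individually.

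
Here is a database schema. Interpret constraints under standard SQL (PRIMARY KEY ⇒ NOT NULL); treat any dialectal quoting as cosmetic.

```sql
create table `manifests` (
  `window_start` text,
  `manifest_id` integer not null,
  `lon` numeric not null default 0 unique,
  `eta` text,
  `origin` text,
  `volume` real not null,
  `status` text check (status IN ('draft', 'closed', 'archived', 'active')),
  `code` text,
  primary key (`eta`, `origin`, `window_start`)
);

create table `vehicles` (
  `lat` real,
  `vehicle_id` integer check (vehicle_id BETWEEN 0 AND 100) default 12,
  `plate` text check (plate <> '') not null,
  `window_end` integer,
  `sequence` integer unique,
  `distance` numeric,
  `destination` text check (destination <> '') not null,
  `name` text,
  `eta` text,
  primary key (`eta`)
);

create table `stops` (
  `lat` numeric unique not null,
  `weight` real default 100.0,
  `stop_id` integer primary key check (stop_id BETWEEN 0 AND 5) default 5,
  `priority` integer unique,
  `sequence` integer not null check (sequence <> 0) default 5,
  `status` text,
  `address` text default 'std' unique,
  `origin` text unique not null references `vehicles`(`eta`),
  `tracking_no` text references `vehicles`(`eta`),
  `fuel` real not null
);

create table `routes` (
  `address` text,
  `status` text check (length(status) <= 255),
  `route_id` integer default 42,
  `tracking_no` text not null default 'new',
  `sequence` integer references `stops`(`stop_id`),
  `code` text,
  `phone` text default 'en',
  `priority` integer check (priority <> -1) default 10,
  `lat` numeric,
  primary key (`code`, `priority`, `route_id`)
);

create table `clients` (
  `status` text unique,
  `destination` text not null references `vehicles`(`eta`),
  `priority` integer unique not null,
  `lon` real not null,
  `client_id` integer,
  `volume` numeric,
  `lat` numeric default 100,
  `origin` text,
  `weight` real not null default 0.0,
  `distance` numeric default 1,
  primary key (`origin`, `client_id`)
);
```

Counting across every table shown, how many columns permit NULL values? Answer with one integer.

22

manifests: 2 nullable (status, code — PK (eta, origin, window_start) and explicit NOT NULL columns excluded).
vehicles: 6 nullable (lat, vehicle_id, window_end, sequence, distance, name — PK (eta) and explicit NOT NULL columns excluded).
stops: 5 nullable (weight, priority, status, address, tracking_no — PK (stop_id) and explicit NOT NULL columns excluded).
routes: 5 nullable (address, status, sequence, phone, lat — PK (code, priority, route_id) and explicit NOT NULL columns excluded).
clients: 4 nullable (status, volume, lat, distance — PK (origin, client_id) and explicit NOT NULL columns excluded).
Total: 2 + 6 + 5 + 5 + 4 = 22.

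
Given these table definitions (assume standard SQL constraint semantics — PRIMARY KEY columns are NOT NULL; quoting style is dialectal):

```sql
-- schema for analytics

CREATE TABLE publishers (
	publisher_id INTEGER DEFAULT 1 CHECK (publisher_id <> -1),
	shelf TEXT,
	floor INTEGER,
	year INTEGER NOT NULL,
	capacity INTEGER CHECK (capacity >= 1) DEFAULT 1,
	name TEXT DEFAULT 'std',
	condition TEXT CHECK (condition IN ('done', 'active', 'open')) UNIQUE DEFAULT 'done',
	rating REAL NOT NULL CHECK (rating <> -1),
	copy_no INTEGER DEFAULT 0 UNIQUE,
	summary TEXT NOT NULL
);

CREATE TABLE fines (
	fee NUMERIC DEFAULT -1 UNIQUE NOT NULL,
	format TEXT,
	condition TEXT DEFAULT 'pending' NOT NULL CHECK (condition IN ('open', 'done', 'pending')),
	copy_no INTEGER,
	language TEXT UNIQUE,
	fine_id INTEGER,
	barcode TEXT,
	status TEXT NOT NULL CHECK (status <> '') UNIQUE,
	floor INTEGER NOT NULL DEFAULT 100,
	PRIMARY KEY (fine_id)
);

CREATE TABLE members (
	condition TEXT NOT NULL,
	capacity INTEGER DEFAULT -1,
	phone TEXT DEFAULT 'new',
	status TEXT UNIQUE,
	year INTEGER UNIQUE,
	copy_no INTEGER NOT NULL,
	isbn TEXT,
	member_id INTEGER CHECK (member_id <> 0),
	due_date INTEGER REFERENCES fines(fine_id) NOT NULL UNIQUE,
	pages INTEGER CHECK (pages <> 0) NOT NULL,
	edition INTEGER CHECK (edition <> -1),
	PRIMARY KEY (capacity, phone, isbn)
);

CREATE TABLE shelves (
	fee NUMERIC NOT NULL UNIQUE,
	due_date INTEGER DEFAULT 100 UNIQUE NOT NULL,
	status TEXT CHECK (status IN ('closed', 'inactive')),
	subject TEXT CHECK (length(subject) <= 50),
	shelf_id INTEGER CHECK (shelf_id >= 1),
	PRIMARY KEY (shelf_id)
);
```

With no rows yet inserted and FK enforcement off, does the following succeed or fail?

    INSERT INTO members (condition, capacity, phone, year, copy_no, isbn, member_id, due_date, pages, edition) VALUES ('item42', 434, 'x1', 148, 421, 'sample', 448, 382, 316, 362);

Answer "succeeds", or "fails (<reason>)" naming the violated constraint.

NOT NULL columns: capacity is supplied; condition is supplied; copy_no is supplied; due_date is supplied; isbn is supplied; pages is supplied; phone is supplied.
CHECK constraints: 448 satisfies (member_id <> 0); 316 satisfies (pages <> 0); 362 satisfies (edition <> -1).
No constraint is violated.

succeeds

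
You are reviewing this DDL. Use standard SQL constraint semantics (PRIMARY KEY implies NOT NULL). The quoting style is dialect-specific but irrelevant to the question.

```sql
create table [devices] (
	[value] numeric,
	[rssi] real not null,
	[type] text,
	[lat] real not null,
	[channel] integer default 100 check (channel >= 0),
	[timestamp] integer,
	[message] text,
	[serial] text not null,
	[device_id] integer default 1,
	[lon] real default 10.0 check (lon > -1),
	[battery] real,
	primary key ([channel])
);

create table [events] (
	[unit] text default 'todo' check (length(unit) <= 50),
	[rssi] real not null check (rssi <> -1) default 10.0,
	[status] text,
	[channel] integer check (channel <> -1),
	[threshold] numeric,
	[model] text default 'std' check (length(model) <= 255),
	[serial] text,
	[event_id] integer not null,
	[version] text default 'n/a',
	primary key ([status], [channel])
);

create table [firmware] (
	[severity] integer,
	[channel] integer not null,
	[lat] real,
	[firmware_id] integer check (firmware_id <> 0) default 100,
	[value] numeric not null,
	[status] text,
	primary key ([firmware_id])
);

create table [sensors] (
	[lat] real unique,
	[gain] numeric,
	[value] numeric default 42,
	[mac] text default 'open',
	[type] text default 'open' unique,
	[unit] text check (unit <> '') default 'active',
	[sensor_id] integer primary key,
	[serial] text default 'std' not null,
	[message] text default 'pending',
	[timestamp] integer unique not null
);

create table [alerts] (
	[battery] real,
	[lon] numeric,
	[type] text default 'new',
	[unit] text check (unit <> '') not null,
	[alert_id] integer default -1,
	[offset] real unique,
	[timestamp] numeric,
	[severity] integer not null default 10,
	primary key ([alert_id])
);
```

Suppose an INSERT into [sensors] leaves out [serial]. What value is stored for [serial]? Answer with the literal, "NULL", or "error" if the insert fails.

'std'

serial has an explicit DEFAULT 'std'.
When the column is omitted from an INSERT, that default is used.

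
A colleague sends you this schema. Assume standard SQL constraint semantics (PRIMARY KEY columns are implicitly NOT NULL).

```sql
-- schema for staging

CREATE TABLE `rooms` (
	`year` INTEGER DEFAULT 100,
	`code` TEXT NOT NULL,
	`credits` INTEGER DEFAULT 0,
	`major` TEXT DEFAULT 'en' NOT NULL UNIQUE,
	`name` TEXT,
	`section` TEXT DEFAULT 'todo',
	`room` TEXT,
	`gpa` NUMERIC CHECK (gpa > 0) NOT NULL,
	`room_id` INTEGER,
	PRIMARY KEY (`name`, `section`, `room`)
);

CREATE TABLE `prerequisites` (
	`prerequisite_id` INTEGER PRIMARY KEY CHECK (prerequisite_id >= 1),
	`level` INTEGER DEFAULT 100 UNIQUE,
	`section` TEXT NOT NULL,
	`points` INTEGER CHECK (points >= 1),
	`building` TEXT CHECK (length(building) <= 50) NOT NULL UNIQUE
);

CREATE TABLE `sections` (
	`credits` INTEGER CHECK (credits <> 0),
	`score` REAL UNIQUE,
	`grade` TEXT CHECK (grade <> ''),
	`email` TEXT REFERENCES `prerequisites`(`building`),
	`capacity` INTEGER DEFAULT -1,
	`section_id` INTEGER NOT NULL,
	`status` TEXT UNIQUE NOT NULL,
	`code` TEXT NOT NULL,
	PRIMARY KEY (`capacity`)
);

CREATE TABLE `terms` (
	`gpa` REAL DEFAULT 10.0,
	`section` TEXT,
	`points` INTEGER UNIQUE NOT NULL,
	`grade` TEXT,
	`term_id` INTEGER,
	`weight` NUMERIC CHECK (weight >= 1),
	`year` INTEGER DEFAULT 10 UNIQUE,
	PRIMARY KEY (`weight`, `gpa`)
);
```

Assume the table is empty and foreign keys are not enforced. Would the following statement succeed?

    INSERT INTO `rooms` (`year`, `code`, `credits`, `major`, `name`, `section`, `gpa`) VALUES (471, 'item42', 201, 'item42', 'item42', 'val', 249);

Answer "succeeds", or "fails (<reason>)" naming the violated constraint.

fails (NOT NULL on room)

room is omitted from the column list and has no DEFAULT, so it would receive NULL.
But room is part of the PRIMARY KEY (implied NOT NULL).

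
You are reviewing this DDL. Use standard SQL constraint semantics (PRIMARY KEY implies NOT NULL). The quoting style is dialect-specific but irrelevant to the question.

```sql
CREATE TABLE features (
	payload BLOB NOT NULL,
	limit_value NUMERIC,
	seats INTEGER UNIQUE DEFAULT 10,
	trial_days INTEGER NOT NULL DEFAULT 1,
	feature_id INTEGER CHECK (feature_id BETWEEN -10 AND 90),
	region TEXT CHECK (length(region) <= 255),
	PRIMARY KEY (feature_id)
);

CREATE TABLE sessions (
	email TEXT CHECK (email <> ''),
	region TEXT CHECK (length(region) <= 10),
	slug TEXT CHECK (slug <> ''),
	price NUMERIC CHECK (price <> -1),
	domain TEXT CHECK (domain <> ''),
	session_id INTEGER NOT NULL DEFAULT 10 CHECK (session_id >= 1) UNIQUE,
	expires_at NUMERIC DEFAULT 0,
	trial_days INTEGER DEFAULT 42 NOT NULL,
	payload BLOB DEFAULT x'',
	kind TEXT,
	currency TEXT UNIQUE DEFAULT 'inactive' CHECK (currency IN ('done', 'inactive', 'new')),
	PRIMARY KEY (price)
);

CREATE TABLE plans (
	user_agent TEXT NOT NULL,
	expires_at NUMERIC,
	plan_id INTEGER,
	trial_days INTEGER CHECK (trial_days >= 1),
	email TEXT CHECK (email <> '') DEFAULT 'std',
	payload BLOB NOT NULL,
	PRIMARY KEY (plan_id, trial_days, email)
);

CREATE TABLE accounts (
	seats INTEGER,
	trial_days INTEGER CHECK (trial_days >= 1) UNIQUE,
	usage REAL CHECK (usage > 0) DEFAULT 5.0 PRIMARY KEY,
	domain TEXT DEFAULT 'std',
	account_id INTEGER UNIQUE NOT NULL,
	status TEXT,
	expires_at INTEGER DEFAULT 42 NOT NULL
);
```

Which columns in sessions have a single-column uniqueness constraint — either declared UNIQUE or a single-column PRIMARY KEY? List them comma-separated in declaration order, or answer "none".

price, session_id, currency

- email: no UNIQUE or single-column PK constraint.
- region: no UNIQUE or single-column PK constraint.
- slug: no UNIQUE or single-column PK constraint.
- price: single-column PRIMARY KEY → unique.
- domain: no UNIQUE or single-column PK constraint.
- session_id: declared UNIQUE → unique.
- expires_at: no UNIQUE or single-column PK constraint.
- trial_days: no UNIQUE or single-column PK constraint.
- payload: no UNIQUE or single-column PK constraint.
- kind: no UNIQUE or single-column PK constraint.
- currency: declared UNIQUE → unique.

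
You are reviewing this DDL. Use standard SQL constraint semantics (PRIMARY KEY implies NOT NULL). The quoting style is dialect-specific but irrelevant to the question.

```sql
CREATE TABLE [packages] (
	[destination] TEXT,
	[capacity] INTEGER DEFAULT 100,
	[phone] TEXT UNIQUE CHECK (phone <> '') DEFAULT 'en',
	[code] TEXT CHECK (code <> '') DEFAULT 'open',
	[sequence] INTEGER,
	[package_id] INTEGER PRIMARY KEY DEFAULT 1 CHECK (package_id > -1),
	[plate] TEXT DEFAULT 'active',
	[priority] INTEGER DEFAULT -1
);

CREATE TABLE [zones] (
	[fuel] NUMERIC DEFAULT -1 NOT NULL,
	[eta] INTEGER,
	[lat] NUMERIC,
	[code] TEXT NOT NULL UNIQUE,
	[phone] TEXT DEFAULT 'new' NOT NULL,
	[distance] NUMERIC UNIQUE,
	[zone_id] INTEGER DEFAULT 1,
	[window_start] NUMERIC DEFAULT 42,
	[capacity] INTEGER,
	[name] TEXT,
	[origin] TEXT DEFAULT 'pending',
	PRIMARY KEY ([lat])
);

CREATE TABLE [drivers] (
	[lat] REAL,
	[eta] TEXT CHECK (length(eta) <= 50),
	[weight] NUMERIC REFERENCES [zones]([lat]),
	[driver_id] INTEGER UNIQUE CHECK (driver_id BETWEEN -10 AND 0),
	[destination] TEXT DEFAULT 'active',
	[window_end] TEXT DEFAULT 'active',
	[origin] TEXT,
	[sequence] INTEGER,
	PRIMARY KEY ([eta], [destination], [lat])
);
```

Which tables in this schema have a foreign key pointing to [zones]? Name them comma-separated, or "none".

- drivers.weight references zones(lat).

drivers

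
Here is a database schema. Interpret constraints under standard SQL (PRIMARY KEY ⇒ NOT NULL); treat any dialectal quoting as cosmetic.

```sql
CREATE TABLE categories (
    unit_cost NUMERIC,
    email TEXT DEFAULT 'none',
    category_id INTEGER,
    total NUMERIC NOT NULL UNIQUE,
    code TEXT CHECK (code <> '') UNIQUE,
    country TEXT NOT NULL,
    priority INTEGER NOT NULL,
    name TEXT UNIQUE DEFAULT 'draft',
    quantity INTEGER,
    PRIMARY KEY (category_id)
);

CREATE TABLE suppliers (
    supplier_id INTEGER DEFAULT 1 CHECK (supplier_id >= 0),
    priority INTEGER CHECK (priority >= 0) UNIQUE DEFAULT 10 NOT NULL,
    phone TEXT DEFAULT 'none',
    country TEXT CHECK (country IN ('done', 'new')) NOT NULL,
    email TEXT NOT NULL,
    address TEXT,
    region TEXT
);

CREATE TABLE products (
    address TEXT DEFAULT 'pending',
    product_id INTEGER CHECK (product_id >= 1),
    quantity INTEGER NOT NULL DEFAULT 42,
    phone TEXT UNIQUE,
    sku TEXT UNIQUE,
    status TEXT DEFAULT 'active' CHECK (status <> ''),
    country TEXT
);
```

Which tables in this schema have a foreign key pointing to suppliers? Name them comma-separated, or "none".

none

No REFERENCES clause anywhere in the schema names suppliers.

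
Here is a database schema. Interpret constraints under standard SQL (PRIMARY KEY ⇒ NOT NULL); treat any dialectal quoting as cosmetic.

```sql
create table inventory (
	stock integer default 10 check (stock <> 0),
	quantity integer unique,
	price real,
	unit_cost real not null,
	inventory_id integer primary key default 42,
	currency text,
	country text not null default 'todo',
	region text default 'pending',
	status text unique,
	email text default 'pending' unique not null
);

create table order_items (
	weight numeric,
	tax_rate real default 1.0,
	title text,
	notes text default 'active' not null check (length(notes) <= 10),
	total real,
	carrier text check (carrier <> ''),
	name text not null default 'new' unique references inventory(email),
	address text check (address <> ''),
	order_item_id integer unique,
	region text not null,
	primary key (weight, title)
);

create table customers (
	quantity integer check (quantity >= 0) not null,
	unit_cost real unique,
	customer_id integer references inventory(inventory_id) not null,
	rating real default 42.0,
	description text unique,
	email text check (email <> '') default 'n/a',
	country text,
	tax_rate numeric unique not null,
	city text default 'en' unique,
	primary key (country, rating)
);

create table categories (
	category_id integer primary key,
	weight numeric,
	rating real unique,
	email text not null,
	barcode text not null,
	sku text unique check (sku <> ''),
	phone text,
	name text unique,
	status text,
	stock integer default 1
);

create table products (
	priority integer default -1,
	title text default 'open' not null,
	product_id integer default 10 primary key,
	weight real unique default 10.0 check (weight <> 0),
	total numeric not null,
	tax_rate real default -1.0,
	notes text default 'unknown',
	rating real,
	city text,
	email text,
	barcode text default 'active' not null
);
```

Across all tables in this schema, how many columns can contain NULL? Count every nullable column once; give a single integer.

inventory: 6 nullable (stock, quantity, price, currency, region, status — PK (inventory_id) and explicit NOT NULL columns excluded).
order_items: 5 nullable (tax_rate, total, carrier, address, order_item_id — PK (weight, title) and explicit NOT NULL columns excluded).
customers: 4 nullable (unit_cost, description, email, city — PK (country, rating) and explicit NOT NULL columns excluded).
categories: 7 nullable (weight, rating, sku, phone, name, status, stock — PK (category_id) and explicit NOT NULL columns excluded).
products: 7 nullable (priority, weight, tax_rate, notes, rating, city, email — PK (product_id) and explicit NOT NULL columns excluded).
Total: 6 + 5 + 4 + 7 + 7 = 29.

29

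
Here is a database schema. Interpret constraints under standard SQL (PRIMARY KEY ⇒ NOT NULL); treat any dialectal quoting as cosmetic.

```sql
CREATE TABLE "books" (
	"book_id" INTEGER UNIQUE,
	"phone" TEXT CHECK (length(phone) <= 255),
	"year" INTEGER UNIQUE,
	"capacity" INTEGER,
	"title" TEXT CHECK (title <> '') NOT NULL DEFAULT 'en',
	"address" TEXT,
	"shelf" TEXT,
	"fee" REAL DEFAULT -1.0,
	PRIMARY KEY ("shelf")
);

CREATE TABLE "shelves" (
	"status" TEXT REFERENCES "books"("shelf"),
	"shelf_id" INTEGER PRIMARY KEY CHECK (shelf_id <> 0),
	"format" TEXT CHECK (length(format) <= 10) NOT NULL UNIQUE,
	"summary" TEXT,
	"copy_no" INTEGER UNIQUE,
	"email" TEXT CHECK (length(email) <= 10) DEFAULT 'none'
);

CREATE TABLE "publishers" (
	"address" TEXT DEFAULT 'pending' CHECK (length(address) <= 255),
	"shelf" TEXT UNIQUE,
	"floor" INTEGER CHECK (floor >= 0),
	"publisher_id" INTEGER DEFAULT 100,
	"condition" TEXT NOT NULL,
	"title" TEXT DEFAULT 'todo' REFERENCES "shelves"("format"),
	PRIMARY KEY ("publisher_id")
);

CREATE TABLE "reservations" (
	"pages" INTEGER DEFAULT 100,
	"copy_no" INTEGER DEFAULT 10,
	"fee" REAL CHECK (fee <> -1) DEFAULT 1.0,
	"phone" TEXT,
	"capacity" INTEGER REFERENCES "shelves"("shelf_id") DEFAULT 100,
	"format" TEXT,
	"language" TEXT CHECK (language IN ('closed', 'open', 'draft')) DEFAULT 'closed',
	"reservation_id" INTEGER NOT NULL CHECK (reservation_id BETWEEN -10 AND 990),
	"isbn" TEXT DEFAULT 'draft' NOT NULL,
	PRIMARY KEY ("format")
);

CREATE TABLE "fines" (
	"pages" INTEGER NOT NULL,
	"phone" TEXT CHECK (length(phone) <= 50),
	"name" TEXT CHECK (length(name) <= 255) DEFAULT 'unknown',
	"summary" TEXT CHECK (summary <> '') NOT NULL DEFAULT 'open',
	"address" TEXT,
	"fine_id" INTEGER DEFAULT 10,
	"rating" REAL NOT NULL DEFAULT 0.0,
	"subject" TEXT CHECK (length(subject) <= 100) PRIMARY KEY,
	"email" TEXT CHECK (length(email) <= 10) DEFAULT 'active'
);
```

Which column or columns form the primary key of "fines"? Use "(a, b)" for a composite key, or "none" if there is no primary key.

subject

subject is declared PRIMARY KEY inline on the column.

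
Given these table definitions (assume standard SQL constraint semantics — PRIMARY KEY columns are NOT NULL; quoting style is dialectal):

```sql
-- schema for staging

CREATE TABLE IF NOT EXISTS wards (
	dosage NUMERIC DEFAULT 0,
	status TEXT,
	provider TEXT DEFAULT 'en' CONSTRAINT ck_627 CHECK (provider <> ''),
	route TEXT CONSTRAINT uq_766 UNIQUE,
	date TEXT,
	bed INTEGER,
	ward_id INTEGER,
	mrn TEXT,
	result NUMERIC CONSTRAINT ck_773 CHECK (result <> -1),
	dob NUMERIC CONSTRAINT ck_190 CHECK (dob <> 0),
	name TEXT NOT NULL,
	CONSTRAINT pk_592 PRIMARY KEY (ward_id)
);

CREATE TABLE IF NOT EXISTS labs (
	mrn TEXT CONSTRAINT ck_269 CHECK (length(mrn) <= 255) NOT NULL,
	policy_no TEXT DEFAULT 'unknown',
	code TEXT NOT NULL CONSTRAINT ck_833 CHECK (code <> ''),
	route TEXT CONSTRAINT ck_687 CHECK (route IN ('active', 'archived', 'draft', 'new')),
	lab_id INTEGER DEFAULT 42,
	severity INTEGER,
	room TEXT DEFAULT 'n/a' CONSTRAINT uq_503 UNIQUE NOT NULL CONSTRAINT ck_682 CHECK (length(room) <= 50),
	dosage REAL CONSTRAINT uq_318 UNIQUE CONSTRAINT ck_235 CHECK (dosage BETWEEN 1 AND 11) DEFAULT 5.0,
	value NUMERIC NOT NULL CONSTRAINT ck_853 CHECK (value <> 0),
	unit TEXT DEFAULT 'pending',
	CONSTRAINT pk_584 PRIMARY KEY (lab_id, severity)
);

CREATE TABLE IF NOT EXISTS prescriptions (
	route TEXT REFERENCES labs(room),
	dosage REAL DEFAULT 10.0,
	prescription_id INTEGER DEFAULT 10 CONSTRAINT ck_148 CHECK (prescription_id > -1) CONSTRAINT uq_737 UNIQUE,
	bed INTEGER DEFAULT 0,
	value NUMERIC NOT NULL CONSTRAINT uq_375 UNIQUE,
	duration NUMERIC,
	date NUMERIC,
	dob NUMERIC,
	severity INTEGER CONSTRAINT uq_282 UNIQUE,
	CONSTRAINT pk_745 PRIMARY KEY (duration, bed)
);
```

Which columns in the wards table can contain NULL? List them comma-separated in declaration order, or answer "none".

- dosage: DEFAULT only fills an omitted column; an explicit NULL is still allowed → nullable.
- status: no NOT NULL constraint applies → nullable.
- provider: CHECK does not forbid NULL (a CHECK constraint passes when its expression is NULL) → nullable.
- route: UNIQUE does not imply NOT NULL → nullable.
- date: no NOT NULL constraint applies → nullable.
- bed: no NOT NULL constraint applies → nullable.
- ward_id: part of the PRIMARY KEY, which implies NOT NULL → not nullable.
- mrn: no NOT NULL constraint applies → nullable.
- result: CHECK does not forbid NULL (a CHECK constraint passes when its expression is NULL) → nullable.
- dob: CHECK does not forbid NULL (a CHECK constraint passes when its expression is NULL) → nullable.
- name: declared NOT NULL → not nullable.

dosage, status, provider, route, date, bed, mrn, result, dob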